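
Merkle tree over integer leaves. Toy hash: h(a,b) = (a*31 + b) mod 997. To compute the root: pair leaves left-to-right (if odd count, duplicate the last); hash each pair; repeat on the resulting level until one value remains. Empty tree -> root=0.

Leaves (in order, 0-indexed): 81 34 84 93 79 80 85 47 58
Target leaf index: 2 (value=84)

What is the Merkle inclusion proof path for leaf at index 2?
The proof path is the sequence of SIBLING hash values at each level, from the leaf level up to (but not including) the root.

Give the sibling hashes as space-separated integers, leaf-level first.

Answer: 93 551 324 262

Derivation:
L0 (leaves): [81, 34, 84, 93, 79, 80, 85, 47, 58], target index=2
L1: h(81,34)=(81*31+34)%997=551 [pair 0] h(84,93)=(84*31+93)%997=703 [pair 1] h(79,80)=(79*31+80)%997=535 [pair 2] h(85,47)=(85*31+47)%997=688 [pair 3] h(58,58)=(58*31+58)%997=859 [pair 4] -> [551, 703, 535, 688, 859]
  Sibling for proof at L0: 93
L2: h(551,703)=(551*31+703)%997=835 [pair 0] h(535,688)=(535*31+688)%997=324 [pair 1] h(859,859)=(859*31+859)%997=569 [pair 2] -> [835, 324, 569]
  Sibling for proof at L1: 551
L3: h(835,324)=(835*31+324)%997=287 [pair 0] h(569,569)=(569*31+569)%997=262 [pair 1] -> [287, 262]
  Sibling for proof at L2: 324
L4: h(287,262)=(287*31+262)%997=186 [pair 0] -> [186]
  Sibling for proof at L3: 262
Root: 186
Proof path (sibling hashes from leaf to root): [93, 551, 324, 262]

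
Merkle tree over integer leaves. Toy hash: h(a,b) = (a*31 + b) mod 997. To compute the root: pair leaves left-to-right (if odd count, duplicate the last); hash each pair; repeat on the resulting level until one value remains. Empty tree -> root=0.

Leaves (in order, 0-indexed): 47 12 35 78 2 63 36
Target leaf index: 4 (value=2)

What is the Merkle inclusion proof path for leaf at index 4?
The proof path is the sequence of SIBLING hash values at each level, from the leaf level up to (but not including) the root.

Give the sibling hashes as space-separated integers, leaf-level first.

L0 (leaves): [47, 12, 35, 78, 2, 63, 36], target index=4
L1: h(47,12)=(47*31+12)%997=472 [pair 0] h(35,78)=(35*31+78)%997=166 [pair 1] h(2,63)=(2*31+63)%997=125 [pair 2] h(36,36)=(36*31+36)%997=155 [pair 3] -> [472, 166, 125, 155]
  Sibling for proof at L0: 63
L2: h(472,166)=(472*31+166)%997=840 [pair 0] h(125,155)=(125*31+155)%997=42 [pair 1] -> [840, 42]
  Sibling for proof at L1: 155
L3: h(840,42)=(840*31+42)%997=160 [pair 0] -> [160]
  Sibling for proof at L2: 840
Root: 160
Proof path (sibling hashes from leaf to root): [63, 155, 840]

Answer: 63 155 840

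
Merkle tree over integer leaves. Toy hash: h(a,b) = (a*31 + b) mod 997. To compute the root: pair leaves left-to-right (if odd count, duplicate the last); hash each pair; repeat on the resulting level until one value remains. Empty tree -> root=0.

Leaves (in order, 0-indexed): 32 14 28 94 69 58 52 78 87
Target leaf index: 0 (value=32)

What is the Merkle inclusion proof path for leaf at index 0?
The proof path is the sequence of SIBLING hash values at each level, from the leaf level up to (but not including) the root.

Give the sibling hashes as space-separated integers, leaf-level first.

L0 (leaves): [32, 14, 28, 94, 69, 58, 52, 78, 87], target index=0
L1: h(32,14)=(32*31+14)%997=9 [pair 0] h(28,94)=(28*31+94)%997=962 [pair 1] h(69,58)=(69*31+58)%997=203 [pair 2] h(52,78)=(52*31+78)%997=693 [pair 3] h(87,87)=(87*31+87)%997=790 [pair 4] -> [9, 962, 203, 693, 790]
  Sibling for proof at L0: 14
L2: h(9,962)=(9*31+962)%997=244 [pair 0] h(203,693)=(203*31+693)%997=7 [pair 1] h(790,790)=(790*31+790)%997=355 [pair 2] -> [244, 7, 355]
  Sibling for proof at L1: 962
L3: h(244,7)=(244*31+7)%997=592 [pair 0] h(355,355)=(355*31+355)%997=393 [pair 1] -> [592, 393]
  Sibling for proof at L2: 7
L4: h(592,393)=(592*31+393)%997=799 [pair 0] -> [799]
  Sibling for proof at L3: 393
Root: 799
Proof path (sibling hashes from leaf to root): [14, 962, 7, 393]

Answer: 14 962 7 393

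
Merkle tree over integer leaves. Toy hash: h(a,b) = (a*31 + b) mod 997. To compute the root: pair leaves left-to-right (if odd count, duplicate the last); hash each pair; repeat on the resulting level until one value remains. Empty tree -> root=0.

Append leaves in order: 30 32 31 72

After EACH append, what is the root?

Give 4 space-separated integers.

Answer: 30 962 904 945

Derivation:
After append 30 (leaves=[30]):
  L0: [30]
  root=30
After append 32 (leaves=[30, 32]):
  L0: [30, 32]
  L1: h(30,32)=(30*31+32)%997=962 -> [962]
  root=962
After append 31 (leaves=[30, 32, 31]):
  L0: [30, 32, 31]
  L1: h(30,32)=(30*31+32)%997=962 h(31,31)=(31*31+31)%997=992 -> [962, 992]
  L2: h(962,992)=(962*31+992)%997=904 -> [904]
  root=904
After append 72 (leaves=[30, 32, 31, 72]):
  L0: [30, 32, 31, 72]
  L1: h(30,32)=(30*31+32)%997=962 h(31,72)=(31*31+72)%997=36 -> [962, 36]
  L2: h(962,36)=(962*31+36)%997=945 -> [945]
  root=945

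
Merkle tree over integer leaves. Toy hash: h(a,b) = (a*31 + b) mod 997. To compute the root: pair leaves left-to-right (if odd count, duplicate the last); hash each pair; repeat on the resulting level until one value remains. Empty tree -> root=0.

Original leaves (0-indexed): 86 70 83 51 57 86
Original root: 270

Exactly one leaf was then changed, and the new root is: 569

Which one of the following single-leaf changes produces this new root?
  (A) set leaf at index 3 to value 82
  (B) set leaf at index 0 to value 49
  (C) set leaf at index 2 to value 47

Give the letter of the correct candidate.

Answer: C

Derivation:
Original leaves: [86, 70, 83, 51, 57, 86]
Target new root: 569
Try each candidate change and compute the resulting root:
Candidate A: set leaf[3] = 82 -> leaves = [86, 70, 83, 82, 57, 86]
  L0: [86, 70, 83, 82, 57, 86]
  L1: h(86,70)=(86*31+70)%997=742 h(83,82)=(83*31+82)%997=661 h(57,86)=(57*31+86)%997=856 -> [742, 661, 856]
  L2: h(742,661)=(742*31+661)%997=732 h(856,856)=(856*31+856)%997=473 -> [732, 473]
  L3: h(732,473)=(732*31+473)%997=234 -> [234]
  root = 234 != target 569
Candidate B: set leaf[0] = 49 -> leaves = [49, 70, 83, 51, 57, 86]
  L0: [49, 70, 83, 51, 57, 86]
  L1: h(49,70)=(49*31+70)%997=592 h(83,51)=(83*31+51)%997=630 h(57,86)=(57*31+86)%997=856 -> [592, 630, 856]
  L2: h(592,630)=(592*31+630)%997=39 h(856,856)=(856*31+856)%997=473 -> [39, 473]
  L3: h(39,473)=(39*31+473)%997=685 -> [685]
  root = 685 != target 569
Candidate C: set leaf[2] = 47 -> leaves = [86, 70, 47, 51, 57, 86]
  L0: [86, 70, 47, 51, 57, 86]
  L1: h(86,70)=(86*31+70)%997=742 h(47,51)=(47*31+51)%997=511 h(57,86)=(57*31+86)%997=856 -> [742, 511, 856]
  L2: h(742,511)=(742*31+511)%997=582 h(856,856)=(856*31+856)%997=473 -> [582, 473]
  L3: h(582,473)=(582*31+473)%997=569 -> [569]
  root = 569 == target 569  ** MATCH **
Candidate C produces the target root.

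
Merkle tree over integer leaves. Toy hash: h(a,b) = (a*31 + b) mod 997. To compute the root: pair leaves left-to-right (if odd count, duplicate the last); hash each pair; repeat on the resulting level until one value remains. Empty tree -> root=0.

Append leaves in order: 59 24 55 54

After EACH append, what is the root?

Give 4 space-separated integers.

After append 59 (leaves=[59]):
  L0: [59]
  root=59
After append 24 (leaves=[59, 24]):
  L0: [59, 24]
  L1: h(59,24)=(59*31+24)%997=856 -> [856]
  root=856
After append 55 (leaves=[59, 24, 55]):
  L0: [59, 24, 55]
  L1: h(59,24)=(59*31+24)%997=856 h(55,55)=(55*31+55)%997=763 -> [856, 763]
  L2: h(856,763)=(856*31+763)%997=380 -> [380]
  root=380
After append 54 (leaves=[59, 24, 55, 54]):
  L0: [59, 24, 55, 54]
  L1: h(59,24)=(59*31+24)%997=856 h(55,54)=(55*31+54)%997=762 -> [856, 762]
  L2: h(856,762)=(856*31+762)%997=379 -> [379]
  root=379

Answer: 59 856 380 379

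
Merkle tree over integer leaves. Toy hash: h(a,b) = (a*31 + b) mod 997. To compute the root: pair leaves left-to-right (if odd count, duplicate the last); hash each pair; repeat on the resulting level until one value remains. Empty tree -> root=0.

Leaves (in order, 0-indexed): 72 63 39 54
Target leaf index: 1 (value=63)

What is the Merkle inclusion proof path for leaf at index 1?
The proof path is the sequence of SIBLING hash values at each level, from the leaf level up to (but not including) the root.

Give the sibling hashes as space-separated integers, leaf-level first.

Answer: 72 266

Derivation:
L0 (leaves): [72, 63, 39, 54], target index=1
L1: h(72,63)=(72*31+63)%997=301 [pair 0] h(39,54)=(39*31+54)%997=266 [pair 1] -> [301, 266]
  Sibling for proof at L0: 72
L2: h(301,266)=(301*31+266)%997=624 [pair 0] -> [624]
  Sibling for proof at L1: 266
Root: 624
Proof path (sibling hashes from leaf to root): [72, 266]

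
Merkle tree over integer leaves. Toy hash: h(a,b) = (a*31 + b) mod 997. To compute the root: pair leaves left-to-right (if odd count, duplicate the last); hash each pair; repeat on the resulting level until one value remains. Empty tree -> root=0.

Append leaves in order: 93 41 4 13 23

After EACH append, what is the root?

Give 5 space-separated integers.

Answer: 93 930 45 54 301

Derivation:
After append 93 (leaves=[93]):
  L0: [93]
  root=93
After append 41 (leaves=[93, 41]):
  L0: [93, 41]
  L1: h(93,41)=(93*31+41)%997=930 -> [930]
  root=930
After append 4 (leaves=[93, 41, 4]):
  L0: [93, 41, 4]
  L1: h(93,41)=(93*31+41)%997=930 h(4,4)=(4*31+4)%997=128 -> [930, 128]
  L2: h(930,128)=(930*31+128)%997=45 -> [45]
  root=45
After append 13 (leaves=[93, 41, 4, 13]):
  L0: [93, 41, 4, 13]
  L1: h(93,41)=(93*31+41)%997=930 h(4,13)=(4*31+13)%997=137 -> [930, 137]
  L2: h(930,137)=(930*31+137)%997=54 -> [54]
  root=54
After append 23 (leaves=[93, 41, 4, 13, 23]):
  L0: [93, 41, 4, 13, 23]
  L1: h(93,41)=(93*31+41)%997=930 h(4,13)=(4*31+13)%997=137 h(23,23)=(23*31+23)%997=736 -> [930, 137, 736]
  L2: h(930,137)=(930*31+137)%997=54 h(736,736)=(736*31+736)%997=621 -> [54, 621]
  L3: h(54,621)=(54*31+621)%997=301 -> [301]
  root=301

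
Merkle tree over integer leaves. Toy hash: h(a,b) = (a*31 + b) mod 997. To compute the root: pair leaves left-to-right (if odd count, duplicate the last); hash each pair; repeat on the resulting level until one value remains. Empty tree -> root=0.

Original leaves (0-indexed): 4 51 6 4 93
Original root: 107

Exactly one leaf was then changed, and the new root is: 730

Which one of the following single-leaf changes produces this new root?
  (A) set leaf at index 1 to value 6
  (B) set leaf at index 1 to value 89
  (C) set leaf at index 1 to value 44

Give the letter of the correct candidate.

Answer: A

Derivation:
Original leaves: [4, 51, 6, 4, 93]
Target new root: 730
Try each candidate change and compute the resulting root:
Candidate A: set leaf[1] = 6 -> leaves = [4, 6, 6, 4, 93]
  L0: [4, 6, 6, 4, 93]
  L1: h(4,6)=(4*31+6)%997=130 h(6,4)=(6*31+4)%997=190 h(93,93)=(93*31+93)%997=982 -> [130, 190, 982]
  L2: h(130,190)=(130*31+190)%997=232 h(982,982)=(982*31+982)%997=517 -> [232, 517]
  L3: h(232,517)=(232*31+517)%997=730 -> [730]
  root = 730 == target 730  ** MATCH **
Candidate B: set leaf[1] = 89 -> leaves = [4, 89, 6, 4, 93]
  L0: [4, 89, 6, 4, 93]
  L1: h(4,89)=(4*31+89)%997=213 h(6,4)=(6*31+4)%997=190 h(93,93)=(93*31+93)%997=982 -> [213, 190, 982]
  L2: h(213,190)=(213*31+190)%997=811 h(982,982)=(982*31+982)%997=517 -> [811, 517]
  L3: h(811,517)=(811*31+517)%997=733 -> [733]
  root = 733 != target 730
Candidate C: set leaf[1] = 44 -> leaves = [4, 44, 6, 4, 93]
  L0: [4, 44, 6, 4, 93]
  L1: h(4,44)=(4*31+44)%997=168 h(6,4)=(6*31+4)%997=190 h(93,93)=(93*31+93)%997=982 -> [168, 190, 982]
  L2: h(168,190)=(168*31+190)%997=413 h(982,982)=(982*31+982)%997=517 -> [413, 517]
  L3: h(413,517)=(413*31+517)%997=359 -> [359]
  root = 359 != target 730
Candidate A produces the target root.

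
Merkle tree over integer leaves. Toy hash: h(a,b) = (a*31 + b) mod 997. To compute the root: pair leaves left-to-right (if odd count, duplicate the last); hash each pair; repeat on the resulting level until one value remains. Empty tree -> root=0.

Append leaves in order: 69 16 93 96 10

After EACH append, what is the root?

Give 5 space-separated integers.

After append 69 (leaves=[69]):
  L0: [69]
  root=69
After append 16 (leaves=[69, 16]):
  L0: [69, 16]
  L1: h(69,16)=(69*31+16)%997=161 -> [161]
  root=161
After append 93 (leaves=[69, 16, 93]):
  L0: [69, 16, 93]
  L1: h(69,16)=(69*31+16)%997=161 h(93,93)=(93*31+93)%997=982 -> [161, 982]
  L2: h(161,982)=(161*31+982)%997=988 -> [988]
  root=988
After append 96 (leaves=[69, 16, 93, 96]):
  L0: [69, 16, 93, 96]
  L1: h(69,16)=(69*31+16)%997=161 h(93,96)=(93*31+96)%997=985 -> [161, 985]
  L2: h(161,985)=(161*31+985)%997=991 -> [991]
  root=991
After append 10 (leaves=[69, 16, 93, 96, 10]):
  L0: [69, 16, 93, 96, 10]
  L1: h(69,16)=(69*31+16)%997=161 h(93,96)=(93*31+96)%997=985 h(10,10)=(10*31+10)%997=320 -> [161, 985, 320]
  L2: h(161,985)=(161*31+985)%997=991 h(320,320)=(320*31+320)%997=270 -> [991, 270]
  L3: h(991,270)=(991*31+270)%997=84 -> [84]
  root=84

Answer: 69 161 988 991 84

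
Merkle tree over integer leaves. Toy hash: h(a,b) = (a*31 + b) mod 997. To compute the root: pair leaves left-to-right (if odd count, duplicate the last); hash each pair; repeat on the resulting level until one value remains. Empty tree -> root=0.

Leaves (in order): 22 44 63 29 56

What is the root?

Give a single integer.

L0: [22, 44, 63, 29, 56]
L1: h(22,44)=(22*31+44)%997=726 h(63,29)=(63*31+29)%997=985 h(56,56)=(56*31+56)%997=795 -> [726, 985, 795]
L2: h(726,985)=(726*31+985)%997=560 h(795,795)=(795*31+795)%997=515 -> [560, 515]
L3: h(560,515)=(560*31+515)%997=926 -> [926]

Answer: 926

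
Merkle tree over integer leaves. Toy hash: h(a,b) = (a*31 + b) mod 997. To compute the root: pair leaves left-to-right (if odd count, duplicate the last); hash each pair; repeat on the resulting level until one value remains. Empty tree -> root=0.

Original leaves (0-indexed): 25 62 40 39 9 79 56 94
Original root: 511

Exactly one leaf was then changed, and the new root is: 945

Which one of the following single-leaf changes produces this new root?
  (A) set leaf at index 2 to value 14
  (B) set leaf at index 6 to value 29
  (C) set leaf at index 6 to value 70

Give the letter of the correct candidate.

Original leaves: [25, 62, 40, 39, 9, 79, 56, 94]
Target new root: 945
Try each candidate change and compute the resulting root:
Candidate A: set leaf[2] = 14 -> leaves = [25, 62, 14, 39, 9, 79, 56, 94]
  L0: [25, 62, 14, 39, 9, 79, 56, 94]
  L1: h(25,62)=(25*31+62)%997=837 h(14,39)=(14*31+39)%997=473 h(9,79)=(9*31+79)%997=358 h(56,94)=(56*31+94)%997=833 -> [837, 473, 358, 833]
  L2: h(837,473)=(837*31+473)%997=498 h(358,833)=(358*31+833)%997=964 -> [498, 964]
  L3: h(498,964)=(498*31+964)%997=450 -> [450]
  root = 450 != target 945
Candidate B: set leaf[6] = 29 -> leaves = [25, 62, 40, 39, 9, 79, 29, 94]
  L0: [25, 62, 40, 39, 9, 79, 29, 94]
  L1: h(25,62)=(25*31+62)%997=837 h(40,39)=(40*31+39)%997=282 h(9,79)=(9*31+79)%997=358 h(29,94)=(29*31+94)%997=993 -> [837, 282, 358, 993]
  L2: h(837,282)=(837*31+282)%997=307 h(358,993)=(358*31+993)%997=127 -> [307, 127]
  L3: h(307,127)=(307*31+127)%997=671 -> [671]
  root = 671 != target 945
Candidate C: set leaf[6] = 70 -> leaves = [25, 62, 40, 39, 9, 79, 70, 94]
  L0: [25, 62, 40, 39, 9, 79, 70, 94]
  L1: h(25,62)=(25*31+62)%997=837 h(40,39)=(40*31+39)%997=282 h(9,79)=(9*31+79)%997=358 h(70,94)=(70*31+94)%997=270 -> [837, 282, 358, 270]
  L2: h(837,282)=(837*31+282)%997=307 h(358,270)=(358*31+270)%997=401 -> [307, 401]
  L3: h(307,401)=(307*31+401)%997=945 -> [945]
  root = 945 == target 945  ** MATCH **
Candidate C produces the target root.

Answer: C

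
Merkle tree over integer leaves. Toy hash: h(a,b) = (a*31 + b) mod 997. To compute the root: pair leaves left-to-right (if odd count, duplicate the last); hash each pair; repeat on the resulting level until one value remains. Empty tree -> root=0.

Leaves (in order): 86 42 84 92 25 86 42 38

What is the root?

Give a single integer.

L0: [86, 42, 84, 92, 25, 86, 42, 38]
L1: h(86,42)=(86*31+42)%997=714 h(84,92)=(84*31+92)%997=702 h(25,86)=(25*31+86)%997=861 h(42,38)=(42*31+38)%997=343 -> [714, 702, 861, 343]
L2: h(714,702)=(714*31+702)%997=902 h(861,343)=(861*31+343)%997=115 -> [902, 115]
L3: h(902,115)=(902*31+115)%997=161 -> [161]

Answer: 161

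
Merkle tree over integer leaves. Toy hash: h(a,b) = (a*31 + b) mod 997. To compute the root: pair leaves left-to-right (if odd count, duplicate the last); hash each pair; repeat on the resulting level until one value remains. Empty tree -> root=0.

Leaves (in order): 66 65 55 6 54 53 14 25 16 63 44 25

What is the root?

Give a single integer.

Answer: 942

Derivation:
L0: [66, 65, 55, 6, 54, 53, 14, 25, 16, 63, 44, 25]
L1: h(66,65)=(66*31+65)%997=117 h(55,6)=(55*31+6)%997=714 h(54,53)=(54*31+53)%997=730 h(14,25)=(14*31+25)%997=459 h(16,63)=(16*31+63)%997=559 h(44,25)=(44*31+25)%997=392 -> [117, 714, 730, 459, 559, 392]
L2: h(117,714)=(117*31+714)%997=353 h(730,459)=(730*31+459)%997=158 h(559,392)=(559*31+392)%997=772 -> [353, 158, 772]
L3: h(353,158)=(353*31+158)%997=134 h(772,772)=(772*31+772)%997=776 -> [134, 776]
L4: h(134,776)=(134*31+776)%997=942 -> [942]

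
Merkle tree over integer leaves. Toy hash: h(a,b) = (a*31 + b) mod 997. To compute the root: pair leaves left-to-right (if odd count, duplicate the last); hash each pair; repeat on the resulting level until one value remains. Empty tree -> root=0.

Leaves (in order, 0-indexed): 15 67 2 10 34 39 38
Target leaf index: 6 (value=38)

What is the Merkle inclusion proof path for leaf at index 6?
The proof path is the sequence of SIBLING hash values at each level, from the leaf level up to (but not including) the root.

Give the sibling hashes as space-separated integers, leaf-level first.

Answer: 38 96 612

Derivation:
L0 (leaves): [15, 67, 2, 10, 34, 39, 38], target index=6
L1: h(15,67)=(15*31+67)%997=532 [pair 0] h(2,10)=(2*31+10)%997=72 [pair 1] h(34,39)=(34*31+39)%997=96 [pair 2] h(38,38)=(38*31+38)%997=219 [pair 3] -> [532, 72, 96, 219]
  Sibling for proof at L0: 38
L2: h(532,72)=(532*31+72)%997=612 [pair 0] h(96,219)=(96*31+219)%997=204 [pair 1] -> [612, 204]
  Sibling for proof at L1: 96
L3: h(612,204)=(612*31+204)%997=233 [pair 0] -> [233]
  Sibling for proof at L2: 612
Root: 233
Proof path (sibling hashes from leaf to root): [38, 96, 612]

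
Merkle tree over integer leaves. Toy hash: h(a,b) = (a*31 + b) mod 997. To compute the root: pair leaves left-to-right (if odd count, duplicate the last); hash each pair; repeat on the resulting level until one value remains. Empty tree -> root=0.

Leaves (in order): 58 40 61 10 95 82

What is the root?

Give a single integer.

L0: [58, 40, 61, 10, 95, 82]
L1: h(58,40)=(58*31+40)%997=841 h(61,10)=(61*31+10)%997=904 h(95,82)=(95*31+82)%997=36 -> [841, 904, 36]
L2: h(841,904)=(841*31+904)%997=56 h(36,36)=(36*31+36)%997=155 -> [56, 155]
L3: h(56,155)=(56*31+155)%997=894 -> [894]

Answer: 894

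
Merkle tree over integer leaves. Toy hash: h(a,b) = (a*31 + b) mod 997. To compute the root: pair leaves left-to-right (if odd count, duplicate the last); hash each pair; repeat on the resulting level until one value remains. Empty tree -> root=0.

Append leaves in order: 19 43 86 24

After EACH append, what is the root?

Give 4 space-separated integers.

Answer: 19 632 410 348

Derivation:
After append 19 (leaves=[19]):
  L0: [19]
  root=19
After append 43 (leaves=[19, 43]):
  L0: [19, 43]
  L1: h(19,43)=(19*31+43)%997=632 -> [632]
  root=632
After append 86 (leaves=[19, 43, 86]):
  L0: [19, 43, 86]
  L1: h(19,43)=(19*31+43)%997=632 h(86,86)=(86*31+86)%997=758 -> [632, 758]
  L2: h(632,758)=(632*31+758)%997=410 -> [410]
  root=410
After append 24 (leaves=[19, 43, 86, 24]):
  L0: [19, 43, 86, 24]
  L1: h(19,43)=(19*31+43)%997=632 h(86,24)=(86*31+24)%997=696 -> [632, 696]
  L2: h(632,696)=(632*31+696)%997=348 -> [348]
  root=348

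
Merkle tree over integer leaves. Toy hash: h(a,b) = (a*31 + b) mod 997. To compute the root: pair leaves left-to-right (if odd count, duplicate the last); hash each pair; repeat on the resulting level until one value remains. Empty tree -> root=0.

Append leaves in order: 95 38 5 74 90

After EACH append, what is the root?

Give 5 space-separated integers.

Answer: 95 989 909 978 844

Derivation:
After append 95 (leaves=[95]):
  L0: [95]
  root=95
After append 38 (leaves=[95, 38]):
  L0: [95, 38]
  L1: h(95,38)=(95*31+38)%997=989 -> [989]
  root=989
After append 5 (leaves=[95, 38, 5]):
  L0: [95, 38, 5]
  L1: h(95,38)=(95*31+38)%997=989 h(5,5)=(5*31+5)%997=160 -> [989, 160]
  L2: h(989,160)=(989*31+160)%997=909 -> [909]
  root=909
After append 74 (leaves=[95, 38, 5, 74]):
  L0: [95, 38, 5, 74]
  L1: h(95,38)=(95*31+38)%997=989 h(5,74)=(5*31+74)%997=229 -> [989, 229]
  L2: h(989,229)=(989*31+229)%997=978 -> [978]
  root=978
After append 90 (leaves=[95, 38, 5, 74, 90]):
  L0: [95, 38, 5, 74, 90]
  L1: h(95,38)=(95*31+38)%997=989 h(5,74)=(5*31+74)%997=229 h(90,90)=(90*31+90)%997=886 -> [989, 229, 886]
  L2: h(989,229)=(989*31+229)%997=978 h(886,886)=(886*31+886)%997=436 -> [978, 436]
  L3: h(978,436)=(978*31+436)%997=844 -> [844]
  root=844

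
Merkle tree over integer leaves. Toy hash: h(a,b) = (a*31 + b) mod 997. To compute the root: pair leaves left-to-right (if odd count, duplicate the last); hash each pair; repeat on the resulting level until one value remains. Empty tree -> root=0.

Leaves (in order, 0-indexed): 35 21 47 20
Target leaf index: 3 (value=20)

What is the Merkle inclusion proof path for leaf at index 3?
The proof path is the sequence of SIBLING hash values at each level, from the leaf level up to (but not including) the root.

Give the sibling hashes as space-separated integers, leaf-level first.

L0 (leaves): [35, 21, 47, 20], target index=3
L1: h(35,21)=(35*31+21)%997=109 [pair 0] h(47,20)=(47*31+20)%997=480 [pair 1] -> [109, 480]
  Sibling for proof at L0: 47
L2: h(109,480)=(109*31+480)%997=868 [pair 0] -> [868]
  Sibling for proof at L1: 109
Root: 868
Proof path (sibling hashes from leaf to root): [47, 109]

Answer: 47 109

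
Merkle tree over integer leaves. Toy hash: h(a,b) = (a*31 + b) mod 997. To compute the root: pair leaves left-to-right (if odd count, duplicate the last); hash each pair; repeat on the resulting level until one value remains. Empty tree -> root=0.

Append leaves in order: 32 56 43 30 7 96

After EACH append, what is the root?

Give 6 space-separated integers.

Answer: 32 51 963 950 726 583

Derivation:
After append 32 (leaves=[32]):
  L0: [32]
  root=32
After append 56 (leaves=[32, 56]):
  L0: [32, 56]
  L1: h(32,56)=(32*31+56)%997=51 -> [51]
  root=51
After append 43 (leaves=[32, 56, 43]):
  L0: [32, 56, 43]
  L1: h(32,56)=(32*31+56)%997=51 h(43,43)=(43*31+43)%997=379 -> [51, 379]
  L2: h(51,379)=(51*31+379)%997=963 -> [963]
  root=963
After append 30 (leaves=[32, 56, 43, 30]):
  L0: [32, 56, 43, 30]
  L1: h(32,56)=(32*31+56)%997=51 h(43,30)=(43*31+30)%997=366 -> [51, 366]
  L2: h(51,366)=(51*31+366)%997=950 -> [950]
  root=950
After append 7 (leaves=[32, 56, 43, 30, 7]):
  L0: [32, 56, 43, 30, 7]
  L1: h(32,56)=(32*31+56)%997=51 h(43,30)=(43*31+30)%997=366 h(7,7)=(7*31+7)%997=224 -> [51, 366, 224]
  L2: h(51,366)=(51*31+366)%997=950 h(224,224)=(224*31+224)%997=189 -> [950, 189]
  L3: h(950,189)=(950*31+189)%997=726 -> [726]
  root=726
After append 96 (leaves=[32, 56, 43, 30, 7, 96]):
  L0: [32, 56, 43, 30, 7, 96]
  L1: h(32,56)=(32*31+56)%997=51 h(43,30)=(43*31+30)%997=366 h(7,96)=(7*31+96)%997=313 -> [51, 366, 313]
  L2: h(51,366)=(51*31+366)%997=950 h(313,313)=(313*31+313)%997=46 -> [950, 46]
  L3: h(950,46)=(950*31+46)%997=583 -> [583]
  root=583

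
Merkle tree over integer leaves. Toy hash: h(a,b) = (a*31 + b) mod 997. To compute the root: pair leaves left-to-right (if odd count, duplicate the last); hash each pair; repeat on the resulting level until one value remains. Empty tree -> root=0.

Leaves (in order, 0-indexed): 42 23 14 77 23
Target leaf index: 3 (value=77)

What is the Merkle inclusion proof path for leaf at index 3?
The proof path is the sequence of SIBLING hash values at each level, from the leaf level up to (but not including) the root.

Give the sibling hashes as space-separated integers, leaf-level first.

L0 (leaves): [42, 23, 14, 77, 23], target index=3
L1: h(42,23)=(42*31+23)%997=328 [pair 0] h(14,77)=(14*31+77)%997=511 [pair 1] h(23,23)=(23*31+23)%997=736 [pair 2] -> [328, 511, 736]
  Sibling for proof at L0: 14
L2: h(328,511)=(328*31+511)%997=709 [pair 0] h(736,736)=(736*31+736)%997=621 [pair 1] -> [709, 621]
  Sibling for proof at L1: 328
L3: h(709,621)=(709*31+621)%997=666 [pair 0] -> [666]
  Sibling for proof at L2: 621
Root: 666
Proof path (sibling hashes from leaf to root): [14, 328, 621]

Answer: 14 328 621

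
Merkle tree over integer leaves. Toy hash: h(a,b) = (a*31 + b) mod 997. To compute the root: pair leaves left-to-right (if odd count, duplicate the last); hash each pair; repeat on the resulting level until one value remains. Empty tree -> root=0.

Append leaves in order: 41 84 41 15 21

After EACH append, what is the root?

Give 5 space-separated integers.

Answer: 41 358 446 420 626

Derivation:
After append 41 (leaves=[41]):
  L0: [41]
  root=41
After append 84 (leaves=[41, 84]):
  L0: [41, 84]
  L1: h(41,84)=(41*31+84)%997=358 -> [358]
  root=358
After append 41 (leaves=[41, 84, 41]):
  L0: [41, 84, 41]
  L1: h(41,84)=(41*31+84)%997=358 h(41,41)=(41*31+41)%997=315 -> [358, 315]
  L2: h(358,315)=(358*31+315)%997=446 -> [446]
  root=446
After append 15 (leaves=[41, 84, 41, 15]):
  L0: [41, 84, 41, 15]
  L1: h(41,84)=(41*31+84)%997=358 h(41,15)=(41*31+15)%997=289 -> [358, 289]
  L2: h(358,289)=(358*31+289)%997=420 -> [420]
  root=420
After append 21 (leaves=[41, 84, 41, 15, 21]):
  L0: [41, 84, 41, 15, 21]
  L1: h(41,84)=(41*31+84)%997=358 h(41,15)=(41*31+15)%997=289 h(21,21)=(21*31+21)%997=672 -> [358, 289, 672]
  L2: h(358,289)=(358*31+289)%997=420 h(672,672)=(672*31+672)%997=567 -> [420, 567]
  L3: h(420,567)=(420*31+567)%997=626 -> [626]
  root=626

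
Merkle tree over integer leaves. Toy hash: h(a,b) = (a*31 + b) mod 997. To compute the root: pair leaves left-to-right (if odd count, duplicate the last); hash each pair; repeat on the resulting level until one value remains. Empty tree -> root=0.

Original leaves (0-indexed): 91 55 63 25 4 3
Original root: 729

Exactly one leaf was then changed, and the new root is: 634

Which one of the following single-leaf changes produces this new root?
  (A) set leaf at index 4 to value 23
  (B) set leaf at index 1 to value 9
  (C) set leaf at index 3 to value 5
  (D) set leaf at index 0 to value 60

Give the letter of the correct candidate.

Answer: A

Derivation:
Original leaves: [91, 55, 63, 25, 4, 3]
Target new root: 634
Try each candidate change and compute the resulting root:
Candidate A: set leaf[4] = 23 -> leaves = [91, 55, 63, 25, 23, 3]
  L0: [91, 55, 63, 25, 23, 3]
  L1: h(91,55)=(91*31+55)%997=882 h(63,25)=(63*31+25)%997=981 h(23,3)=(23*31+3)%997=716 -> [882, 981, 716]
  L2: h(882,981)=(882*31+981)%997=407 h(716,716)=(716*31+716)%997=978 -> [407, 978]
  L3: h(407,978)=(407*31+978)%997=634 -> [634]
  root = 634 == target 634  ** MATCH **
Candidate B: set leaf[1] = 9 -> leaves = [91, 9, 63, 25, 4, 3]
  L0: [91, 9, 63, 25, 4, 3]
  L1: h(91,9)=(91*31+9)%997=836 h(63,25)=(63*31+25)%997=981 h(4,3)=(4*31+3)%997=127 -> [836, 981, 127]
  L2: h(836,981)=(836*31+981)%997=975 h(127,127)=(127*31+127)%997=76 -> [975, 76]
  L3: h(975,76)=(975*31+76)%997=391 -> [391]
  root = 391 != target 634
Candidate C: set leaf[3] = 5 -> leaves = [91, 55, 63, 5, 4, 3]
  L0: [91, 55, 63, 5, 4, 3]
  L1: h(91,55)=(91*31+55)%997=882 h(63,5)=(63*31+5)%997=961 h(4,3)=(4*31+3)%997=127 -> [882, 961, 127]
  L2: h(882,961)=(882*31+961)%997=387 h(127,127)=(127*31+127)%997=76 -> [387, 76]
  L3: h(387,76)=(387*31+76)%997=109 -> [109]
  root = 109 != target 634
Candidate D: set leaf[0] = 60 -> leaves = [60, 55, 63, 25, 4, 3]
  L0: [60, 55, 63, 25, 4, 3]
  L1: h(60,55)=(60*31+55)%997=918 h(63,25)=(63*31+25)%997=981 h(4,3)=(4*31+3)%997=127 -> [918, 981, 127]
  L2: h(918,981)=(918*31+981)%997=526 h(127,127)=(127*31+127)%997=76 -> [526, 76]
  L3: h(526,76)=(526*31+76)%997=430 -> [430]
  root = 430 != target 634
Candidate A produces the target root.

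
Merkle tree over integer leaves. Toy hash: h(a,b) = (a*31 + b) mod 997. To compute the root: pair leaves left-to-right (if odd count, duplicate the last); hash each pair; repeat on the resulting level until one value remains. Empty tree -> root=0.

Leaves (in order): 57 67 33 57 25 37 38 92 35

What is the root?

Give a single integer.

L0: [57, 67, 33, 57, 25, 37, 38, 92, 35]
L1: h(57,67)=(57*31+67)%997=837 h(33,57)=(33*31+57)%997=83 h(25,37)=(25*31+37)%997=812 h(38,92)=(38*31+92)%997=273 h(35,35)=(35*31+35)%997=123 -> [837, 83, 812, 273, 123]
L2: h(837,83)=(837*31+83)%997=108 h(812,273)=(812*31+273)%997=520 h(123,123)=(123*31+123)%997=945 -> [108, 520, 945]
L3: h(108,520)=(108*31+520)%997=877 h(945,945)=(945*31+945)%997=330 -> [877, 330]
L4: h(877,330)=(877*31+330)%997=598 -> [598]

Answer: 598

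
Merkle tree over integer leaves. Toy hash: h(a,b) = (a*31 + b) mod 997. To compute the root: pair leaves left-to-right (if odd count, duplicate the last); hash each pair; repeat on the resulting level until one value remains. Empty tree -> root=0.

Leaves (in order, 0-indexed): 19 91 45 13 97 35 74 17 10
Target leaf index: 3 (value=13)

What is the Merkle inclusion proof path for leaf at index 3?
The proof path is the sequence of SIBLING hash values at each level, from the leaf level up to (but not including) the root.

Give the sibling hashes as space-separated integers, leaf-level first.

L0 (leaves): [19, 91, 45, 13, 97, 35, 74, 17, 10], target index=3
L1: h(19,91)=(19*31+91)%997=680 [pair 0] h(45,13)=(45*31+13)%997=411 [pair 1] h(97,35)=(97*31+35)%997=51 [pair 2] h(74,17)=(74*31+17)%997=317 [pair 3] h(10,10)=(10*31+10)%997=320 [pair 4] -> [680, 411, 51, 317, 320]
  Sibling for proof at L0: 45
L2: h(680,411)=(680*31+411)%997=554 [pair 0] h(51,317)=(51*31+317)%997=901 [pair 1] h(320,320)=(320*31+320)%997=270 [pair 2] -> [554, 901, 270]
  Sibling for proof at L1: 680
L3: h(554,901)=(554*31+901)%997=129 [pair 0] h(270,270)=(270*31+270)%997=664 [pair 1] -> [129, 664]
  Sibling for proof at L2: 901
L4: h(129,664)=(129*31+664)%997=675 [pair 0] -> [675]
  Sibling for proof at L3: 664
Root: 675
Proof path (sibling hashes from leaf to root): [45, 680, 901, 664]

Answer: 45 680 901 664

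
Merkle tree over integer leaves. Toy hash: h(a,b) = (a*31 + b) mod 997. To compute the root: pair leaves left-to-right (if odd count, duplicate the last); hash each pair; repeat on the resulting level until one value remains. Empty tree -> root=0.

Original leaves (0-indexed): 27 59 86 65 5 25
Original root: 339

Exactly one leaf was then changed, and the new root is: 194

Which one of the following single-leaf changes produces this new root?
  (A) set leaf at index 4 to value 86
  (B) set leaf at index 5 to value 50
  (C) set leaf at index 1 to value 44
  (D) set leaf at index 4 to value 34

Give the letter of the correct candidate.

Original leaves: [27, 59, 86, 65, 5, 25]
Target new root: 194
Try each candidate change and compute the resulting root:
Candidate A: set leaf[4] = 86 -> leaves = [27, 59, 86, 65, 86, 25]
  L0: [27, 59, 86, 65, 86, 25]
  L1: h(27,59)=(27*31+59)%997=896 h(86,65)=(86*31+65)%997=737 h(86,25)=(86*31+25)%997=697 -> [896, 737, 697]
  L2: h(896,737)=(896*31+737)%997=597 h(697,697)=(697*31+697)%997=370 -> [597, 370]
  L3: h(597,370)=(597*31+370)%997=931 -> [931]
  root = 931 != target 194
Candidate B: set leaf[5] = 50 -> leaves = [27, 59, 86, 65, 5, 50]
  L0: [27, 59, 86, 65, 5, 50]
  L1: h(27,59)=(27*31+59)%997=896 h(86,65)=(86*31+65)%997=737 h(5,50)=(5*31+50)%997=205 -> [896, 737, 205]
  L2: h(896,737)=(896*31+737)%997=597 h(205,205)=(205*31+205)%997=578 -> [597, 578]
  L3: h(597,578)=(597*31+578)%997=142 -> [142]
  root = 142 != target 194
Candidate C: set leaf[1] = 44 -> leaves = [27, 44, 86, 65, 5, 25]
  L0: [27, 44, 86, 65, 5, 25]
  L1: h(27,44)=(27*31+44)%997=881 h(86,65)=(86*31+65)%997=737 h(5,25)=(5*31+25)%997=180 -> [881, 737, 180]
  L2: h(881,737)=(881*31+737)%997=132 h(180,180)=(180*31+180)%997=775 -> [132, 775]
  L3: h(132,775)=(132*31+775)%997=879 -> [879]
  root = 879 != target 194
Candidate D: set leaf[4] = 34 -> leaves = [27, 59, 86, 65, 34, 25]
  L0: [27, 59, 86, 65, 34, 25]
  L1: h(27,59)=(27*31+59)%997=896 h(86,65)=(86*31+65)%997=737 h(34,25)=(34*31+25)%997=82 -> [896, 737, 82]
  L2: h(896,737)=(896*31+737)%997=597 h(82,82)=(82*31+82)%997=630 -> [597, 630]
  L3: h(597,630)=(597*31+630)%997=194 -> [194]
  root = 194 == target 194  ** MATCH **
Candidate D produces the target root.

Answer: D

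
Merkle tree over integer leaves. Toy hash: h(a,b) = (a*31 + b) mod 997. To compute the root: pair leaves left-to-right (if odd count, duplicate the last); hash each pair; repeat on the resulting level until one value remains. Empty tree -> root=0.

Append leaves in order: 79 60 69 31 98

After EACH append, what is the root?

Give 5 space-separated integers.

Answer: 79 515 227 189 529

Derivation:
After append 79 (leaves=[79]):
  L0: [79]
  root=79
After append 60 (leaves=[79, 60]):
  L0: [79, 60]
  L1: h(79,60)=(79*31+60)%997=515 -> [515]
  root=515
After append 69 (leaves=[79, 60, 69]):
  L0: [79, 60, 69]
  L1: h(79,60)=(79*31+60)%997=515 h(69,69)=(69*31+69)%997=214 -> [515, 214]
  L2: h(515,214)=(515*31+214)%997=227 -> [227]
  root=227
After append 31 (leaves=[79, 60, 69, 31]):
  L0: [79, 60, 69, 31]
  L1: h(79,60)=(79*31+60)%997=515 h(69,31)=(69*31+31)%997=176 -> [515, 176]
  L2: h(515,176)=(515*31+176)%997=189 -> [189]
  root=189
After append 98 (leaves=[79, 60, 69, 31, 98]):
  L0: [79, 60, 69, 31, 98]
  L1: h(79,60)=(79*31+60)%997=515 h(69,31)=(69*31+31)%997=176 h(98,98)=(98*31+98)%997=145 -> [515, 176, 145]
  L2: h(515,176)=(515*31+176)%997=189 h(145,145)=(145*31+145)%997=652 -> [189, 652]
  L3: h(189,652)=(189*31+652)%997=529 -> [529]
  root=529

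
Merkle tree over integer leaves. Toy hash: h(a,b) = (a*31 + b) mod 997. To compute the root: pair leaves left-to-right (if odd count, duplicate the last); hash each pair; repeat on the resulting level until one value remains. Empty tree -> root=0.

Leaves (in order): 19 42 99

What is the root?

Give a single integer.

L0: [19, 42, 99]
L1: h(19,42)=(19*31+42)%997=631 h(99,99)=(99*31+99)%997=177 -> [631, 177]
L2: h(631,177)=(631*31+177)%997=795 -> [795]

Answer: 795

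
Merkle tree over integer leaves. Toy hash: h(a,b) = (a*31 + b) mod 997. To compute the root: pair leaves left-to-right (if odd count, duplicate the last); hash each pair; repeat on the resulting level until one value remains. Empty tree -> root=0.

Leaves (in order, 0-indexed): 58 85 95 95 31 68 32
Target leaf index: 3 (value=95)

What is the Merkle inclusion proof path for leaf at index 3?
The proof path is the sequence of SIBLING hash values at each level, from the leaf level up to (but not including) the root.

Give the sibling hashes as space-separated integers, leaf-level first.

Answer: 95 886 22

Derivation:
L0 (leaves): [58, 85, 95, 95, 31, 68, 32], target index=3
L1: h(58,85)=(58*31+85)%997=886 [pair 0] h(95,95)=(95*31+95)%997=49 [pair 1] h(31,68)=(31*31+68)%997=32 [pair 2] h(32,32)=(32*31+32)%997=27 [pair 3] -> [886, 49, 32, 27]
  Sibling for proof at L0: 95
L2: h(886,49)=(886*31+49)%997=596 [pair 0] h(32,27)=(32*31+27)%997=22 [pair 1] -> [596, 22]
  Sibling for proof at L1: 886
L3: h(596,22)=(596*31+22)%997=552 [pair 0] -> [552]
  Sibling for proof at L2: 22
Root: 552
Proof path (sibling hashes from leaf to root): [95, 886, 22]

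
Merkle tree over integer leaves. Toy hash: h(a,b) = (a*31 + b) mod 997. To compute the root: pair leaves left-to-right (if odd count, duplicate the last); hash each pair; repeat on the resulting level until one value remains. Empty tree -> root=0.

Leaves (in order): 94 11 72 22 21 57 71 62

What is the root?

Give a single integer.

Answer: 749

Derivation:
L0: [94, 11, 72, 22, 21, 57, 71, 62]
L1: h(94,11)=(94*31+11)%997=931 h(72,22)=(72*31+22)%997=260 h(21,57)=(21*31+57)%997=708 h(71,62)=(71*31+62)%997=269 -> [931, 260, 708, 269]
L2: h(931,260)=(931*31+260)%997=208 h(708,269)=(708*31+269)%997=283 -> [208, 283]
L3: h(208,283)=(208*31+283)%997=749 -> [749]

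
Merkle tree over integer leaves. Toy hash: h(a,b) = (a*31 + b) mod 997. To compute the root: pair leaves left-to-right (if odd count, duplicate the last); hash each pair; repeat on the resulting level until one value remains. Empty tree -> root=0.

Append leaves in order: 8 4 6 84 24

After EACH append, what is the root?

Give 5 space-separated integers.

After append 8 (leaves=[8]):
  L0: [8]
  root=8
After append 4 (leaves=[8, 4]):
  L0: [8, 4]
  L1: h(8,4)=(8*31+4)%997=252 -> [252]
  root=252
After append 6 (leaves=[8, 4, 6]):
  L0: [8, 4, 6]
  L1: h(8,4)=(8*31+4)%997=252 h(6,6)=(6*31+6)%997=192 -> [252, 192]
  L2: h(252,192)=(252*31+192)%997=28 -> [28]
  root=28
After append 84 (leaves=[8, 4, 6, 84]):
  L0: [8, 4, 6, 84]
  L1: h(8,4)=(8*31+4)%997=252 h(6,84)=(6*31+84)%997=270 -> [252, 270]
  L2: h(252,270)=(252*31+270)%997=106 -> [106]
  root=106
After append 24 (leaves=[8, 4, 6, 84, 24]):
  L0: [8, 4, 6, 84, 24]
  L1: h(8,4)=(8*31+4)%997=252 h(6,84)=(6*31+84)%997=270 h(24,24)=(24*31+24)%997=768 -> [252, 270, 768]
  L2: h(252,270)=(252*31+270)%997=106 h(768,768)=(768*31+768)%997=648 -> [106, 648]
  L3: h(106,648)=(106*31+648)%997=943 -> [943]
  root=943

Answer: 8 252 28 106 943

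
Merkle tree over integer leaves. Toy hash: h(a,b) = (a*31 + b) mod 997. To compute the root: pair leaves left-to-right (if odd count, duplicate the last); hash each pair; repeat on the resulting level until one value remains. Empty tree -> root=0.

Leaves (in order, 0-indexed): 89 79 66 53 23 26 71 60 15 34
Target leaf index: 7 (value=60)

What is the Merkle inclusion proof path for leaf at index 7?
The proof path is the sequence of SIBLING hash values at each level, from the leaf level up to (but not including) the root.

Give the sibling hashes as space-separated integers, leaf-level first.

L0 (leaves): [89, 79, 66, 53, 23, 26, 71, 60, 15, 34], target index=7
L1: h(89,79)=(89*31+79)%997=844 [pair 0] h(66,53)=(66*31+53)%997=105 [pair 1] h(23,26)=(23*31+26)%997=739 [pair 2] h(71,60)=(71*31+60)%997=267 [pair 3] h(15,34)=(15*31+34)%997=499 [pair 4] -> [844, 105, 739, 267, 499]
  Sibling for proof at L0: 71
L2: h(844,105)=(844*31+105)%997=347 [pair 0] h(739,267)=(739*31+267)%997=245 [pair 1] h(499,499)=(499*31+499)%997=16 [pair 2] -> [347, 245, 16]
  Sibling for proof at L1: 739
L3: h(347,245)=(347*31+245)%997=35 [pair 0] h(16,16)=(16*31+16)%997=512 [pair 1] -> [35, 512]
  Sibling for proof at L2: 347
L4: h(35,512)=(35*31+512)%997=600 [pair 0] -> [600]
  Sibling for proof at L3: 512
Root: 600
Proof path (sibling hashes from leaf to root): [71, 739, 347, 512]

Answer: 71 739 347 512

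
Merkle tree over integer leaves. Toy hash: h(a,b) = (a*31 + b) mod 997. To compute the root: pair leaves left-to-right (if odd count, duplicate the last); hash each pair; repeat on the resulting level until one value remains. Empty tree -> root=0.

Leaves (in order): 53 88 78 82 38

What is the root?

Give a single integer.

Answer: 258

Derivation:
L0: [53, 88, 78, 82, 38]
L1: h(53,88)=(53*31+88)%997=734 h(78,82)=(78*31+82)%997=506 h(38,38)=(38*31+38)%997=219 -> [734, 506, 219]
L2: h(734,506)=(734*31+506)%997=329 h(219,219)=(219*31+219)%997=29 -> [329, 29]
L3: h(329,29)=(329*31+29)%997=258 -> [258]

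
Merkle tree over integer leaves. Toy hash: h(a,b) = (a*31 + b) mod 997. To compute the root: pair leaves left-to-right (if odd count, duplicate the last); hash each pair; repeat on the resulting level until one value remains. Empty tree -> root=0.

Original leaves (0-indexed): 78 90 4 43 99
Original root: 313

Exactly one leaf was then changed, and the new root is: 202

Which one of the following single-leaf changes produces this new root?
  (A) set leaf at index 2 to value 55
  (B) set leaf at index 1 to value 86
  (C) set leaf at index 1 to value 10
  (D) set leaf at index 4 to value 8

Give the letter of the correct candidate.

Original leaves: [78, 90, 4, 43, 99]
Target new root: 202
Try each candidate change and compute the resulting root:
Candidate A: set leaf[2] = 55 -> leaves = [78, 90, 55, 43, 99]
  L0: [78, 90, 55, 43, 99]
  L1: h(78,90)=(78*31+90)%997=514 h(55,43)=(55*31+43)%997=751 h(99,99)=(99*31+99)%997=177 -> [514, 751, 177]
  L2: h(514,751)=(514*31+751)%997=733 h(177,177)=(177*31+177)%997=679 -> [733, 679]
  L3: h(733,679)=(733*31+679)%997=471 -> [471]
  root = 471 != target 202
Candidate B: set leaf[1] = 86 -> leaves = [78, 86, 4, 43, 99]
  L0: [78, 86, 4, 43, 99]
  L1: h(78,86)=(78*31+86)%997=510 h(4,43)=(4*31+43)%997=167 h(99,99)=(99*31+99)%997=177 -> [510, 167, 177]
  L2: h(510,167)=(510*31+167)%997=25 h(177,177)=(177*31+177)%997=679 -> [25, 679]
  L3: h(25,679)=(25*31+679)%997=457 -> [457]
  root = 457 != target 202
Candidate C: set leaf[1] = 10 -> leaves = [78, 10, 4, 43, 99]
  L0: [78, 10, 4, 43, 99]
  L1: h(78,10)=(78*31+10)%997=434 h(4,43)=(4*31+43)%997=167 h(99,99)=(99*31+99)%997=177 -> [434, 167, 177]
  L2: h(434,167)=(434*31+167)%997=660 h(177,177)=(177*31+177)%997=679 -> [660, 679]
  L3: h(660,679)=(660*31+679)%997=202 -> [202]
  root = 202 == target 202  ** MATCH **
Candidate D: set leaf[4] = 8 -> leaves = [78, 90, 4, 43, 8]
  L0: [78, 90, 4, 43, 8]
  L1: h(78,90)=(78*31+90)%997=514 h(4,43)=(4*31+43)%997=167 h(8,8)=(8*31+8)%997=256 -> [514, 167, 256]
  L2: h(514,167)=(514*31+167)%997=149 h(256,256)=(256*31+256)%997=216 -> [149, 216]
  L3: h(149,216)=(149*31+216)%997=847 -> [847]
  root = 847 != target 202
Candidate C produces the target root.

Answer: C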